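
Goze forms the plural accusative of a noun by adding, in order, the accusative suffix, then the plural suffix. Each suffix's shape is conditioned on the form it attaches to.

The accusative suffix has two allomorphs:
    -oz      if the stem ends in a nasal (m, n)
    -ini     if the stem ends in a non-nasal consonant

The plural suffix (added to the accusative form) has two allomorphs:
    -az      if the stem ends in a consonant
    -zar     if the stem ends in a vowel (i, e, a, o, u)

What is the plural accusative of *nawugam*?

*nawugam*: final consonant = /m/, a nasal → -oz → *nawugamoz*.
The final sound of the accusative form *nawugamoz* is /z/, which is a consonant, so the plural suffix is -az, giving *nawugamozaz*.

nawugamozaz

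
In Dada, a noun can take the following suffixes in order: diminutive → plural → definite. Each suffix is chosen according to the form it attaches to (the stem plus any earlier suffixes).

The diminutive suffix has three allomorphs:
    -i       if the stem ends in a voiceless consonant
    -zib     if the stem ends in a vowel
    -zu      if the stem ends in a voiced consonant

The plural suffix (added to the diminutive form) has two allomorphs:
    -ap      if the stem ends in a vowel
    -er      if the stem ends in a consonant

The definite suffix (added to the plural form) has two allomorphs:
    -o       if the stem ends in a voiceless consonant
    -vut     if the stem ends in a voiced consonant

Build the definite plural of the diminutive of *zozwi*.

*zozwi* — final sound /i/ (a vowel) → -zib → *zozwizib*.
The diminutive form *zozwizib*: final sound = /b/, a consonant → -er → *zozwiziber*.
The plural form *zozwiziber* — final consonant /r/ (voiced) → -vut → *zozwizibervut*.

zozwizibervut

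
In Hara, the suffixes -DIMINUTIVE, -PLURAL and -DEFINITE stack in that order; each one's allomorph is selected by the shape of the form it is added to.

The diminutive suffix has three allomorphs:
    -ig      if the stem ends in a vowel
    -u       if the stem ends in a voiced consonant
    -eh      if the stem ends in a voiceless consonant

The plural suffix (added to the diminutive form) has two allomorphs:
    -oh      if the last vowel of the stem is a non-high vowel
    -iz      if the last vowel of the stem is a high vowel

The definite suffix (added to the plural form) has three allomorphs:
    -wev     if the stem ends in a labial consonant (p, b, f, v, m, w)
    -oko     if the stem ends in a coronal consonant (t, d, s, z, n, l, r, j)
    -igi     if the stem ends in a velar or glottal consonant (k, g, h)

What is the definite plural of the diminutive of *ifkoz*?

*ifkoz* — final sound /z/ (a voiced consonant) → -u → *ifkozu*.
Since the last vowel of the diminutive form *ifkozu* is /u/ (a high vowel), it takes -iz, giving *ifkozuiz*.
The plural form *ifkozuiz* — final consonant /z/ (coronal) → -oko → *ifkozuizoko*.

ifkozuizoko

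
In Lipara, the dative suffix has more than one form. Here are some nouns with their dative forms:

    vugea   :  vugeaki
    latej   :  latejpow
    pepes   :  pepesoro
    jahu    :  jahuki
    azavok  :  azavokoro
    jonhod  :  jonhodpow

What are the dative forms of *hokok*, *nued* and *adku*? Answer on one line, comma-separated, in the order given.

hokokoro, nuedpow, adkuki

The alternation tracks the final sound of the stem — -oro when the stem ends in a voiceless consonant (*pepes*, *azavok*); -pow when the stem ends in a voiced consonant (*latej*, *jonhod*); -ki when the stem ends in a vowel (*vugea*, *jahu*).
*hokok*: final sound = /k/, a voiceless consonant → -oro → *hokokoro*.
The final sound of *nued* is /d/, which is a voiced consonant, so the suffix is -pow, giving *nuedpow*.
The final sound of *adku* is /u/, which is a vowel, so the suffix is -ki, giving *adkuki*.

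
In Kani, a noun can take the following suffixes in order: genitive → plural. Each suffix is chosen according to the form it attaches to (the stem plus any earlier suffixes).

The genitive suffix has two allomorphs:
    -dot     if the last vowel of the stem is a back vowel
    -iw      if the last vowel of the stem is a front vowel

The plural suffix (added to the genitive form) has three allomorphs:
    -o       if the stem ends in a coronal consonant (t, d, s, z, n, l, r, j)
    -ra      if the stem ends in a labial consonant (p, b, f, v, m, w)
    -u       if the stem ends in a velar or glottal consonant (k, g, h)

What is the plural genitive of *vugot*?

vugotdoto

The last vowel of *vugot* is /o/, which is a back vowel, so the genitive suffix is -dot, giving *vugotdot*.
The genitive form *vugotdot*: final consonant = /t/, coronal → -o → *vugotdoto*.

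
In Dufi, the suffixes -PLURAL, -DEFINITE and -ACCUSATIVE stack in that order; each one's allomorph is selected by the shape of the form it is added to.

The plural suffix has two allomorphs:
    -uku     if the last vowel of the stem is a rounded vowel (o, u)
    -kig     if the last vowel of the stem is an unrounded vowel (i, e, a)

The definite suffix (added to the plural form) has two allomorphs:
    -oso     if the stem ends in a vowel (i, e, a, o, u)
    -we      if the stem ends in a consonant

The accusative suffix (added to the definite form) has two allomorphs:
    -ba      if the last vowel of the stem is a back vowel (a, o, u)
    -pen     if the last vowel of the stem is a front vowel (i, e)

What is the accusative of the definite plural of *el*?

*el*: last vowel = /e/, an unrounded vowel → -kig → *elkig*.
The plural form *elkig*: final sound = /g/, a consonant → -we → *elkigwe*.
The definite form *elkigwe* — last vowel /e/ (a front vowel) → -pen → *elkigwepen*.

elkigwepen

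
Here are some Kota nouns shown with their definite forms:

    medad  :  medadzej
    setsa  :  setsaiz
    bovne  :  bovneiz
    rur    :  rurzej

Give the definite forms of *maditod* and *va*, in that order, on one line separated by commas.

maditodzej, vaiz

The pattern is consonant vs. vowel: -zej when the stem ends in a consonant (*medad*, *rur*); -iz when the stem ends in a vowel (*setsa*, *bovne*).
*maditod*: final sound = /d/, a consonant → -zej → *maditodzej*.
*va* — final sound /a/ (a vowel) → -iz → *vaiz*.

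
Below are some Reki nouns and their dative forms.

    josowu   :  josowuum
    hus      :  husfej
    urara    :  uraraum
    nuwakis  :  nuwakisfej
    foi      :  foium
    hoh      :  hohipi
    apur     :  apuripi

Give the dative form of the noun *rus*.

rusfej

Looking at the final sound of each stem: -fej when the stem ends in a sibilant (*hus*, *nuwakis*); -ipi when the stem ends in a non-sibilant consonant (*hoh*, *apur*); -um when the stem ends in a vowel (*josowu*, *urara*, *foi*).
*rus* — final sound /s/ (a sibilant) → -fej → *rusfej*.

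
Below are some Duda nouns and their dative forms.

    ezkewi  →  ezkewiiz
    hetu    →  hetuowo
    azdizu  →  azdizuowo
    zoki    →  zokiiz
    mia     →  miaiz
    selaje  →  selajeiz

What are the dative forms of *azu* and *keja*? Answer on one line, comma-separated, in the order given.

The alternation tracks the last vowel of the stem — -owo when the last vowel of the stem is a rounded vowel (*hetu*, *azdizu*); -iz when the last vowel of the stem is an unrounded vowel (*ezkewi*, *zoki*, *mia*, *selaje*).
The last vowel of *azu* is /u/, which is a rounded vowel, so the suffix is -owo, giving *azuowo*.
The last vowel of *keja* is /a/, which is an unrounded vowel, so the suffix is -iz, giving *kejaiz*.

azuowo, kejaiz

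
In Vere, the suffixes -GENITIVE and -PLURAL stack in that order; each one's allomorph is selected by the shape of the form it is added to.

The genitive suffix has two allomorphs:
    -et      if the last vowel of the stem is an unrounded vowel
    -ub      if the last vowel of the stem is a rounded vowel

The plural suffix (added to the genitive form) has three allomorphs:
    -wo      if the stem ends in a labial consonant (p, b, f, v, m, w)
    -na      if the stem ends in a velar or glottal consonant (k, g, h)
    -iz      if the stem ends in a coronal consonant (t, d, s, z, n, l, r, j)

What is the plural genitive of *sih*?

Since the last vowel of *sih* is /i/ (an unrounded vowel), it takes -et, giving *sihet*.
The final consonant of the genitive form *sihet* is /t/, which is coronal, so the plural suffix is -iz, giving *sihetiz*.

sihetiz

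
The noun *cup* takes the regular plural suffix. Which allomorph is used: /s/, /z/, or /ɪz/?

/s/

The stem *cup* ends in a voiceless non-sibilant consonant.
The plural suffix surfaces as /ɪz/ after sibilants, /s/ after other voiceless consonants, and /z/ after other voiced sounds.
So the plural -s on *cup* is pronounced /s/.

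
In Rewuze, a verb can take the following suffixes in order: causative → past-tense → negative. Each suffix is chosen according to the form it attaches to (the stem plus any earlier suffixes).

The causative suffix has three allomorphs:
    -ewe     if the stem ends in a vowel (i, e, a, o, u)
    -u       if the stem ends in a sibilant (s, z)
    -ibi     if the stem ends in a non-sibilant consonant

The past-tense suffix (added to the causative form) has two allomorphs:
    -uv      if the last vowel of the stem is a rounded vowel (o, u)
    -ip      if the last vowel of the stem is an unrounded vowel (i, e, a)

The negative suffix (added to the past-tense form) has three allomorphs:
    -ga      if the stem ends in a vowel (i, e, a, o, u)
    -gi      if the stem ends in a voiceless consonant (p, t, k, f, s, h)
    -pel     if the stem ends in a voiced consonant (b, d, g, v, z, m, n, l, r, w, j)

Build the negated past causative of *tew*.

tewibiipgi

*tew*: final sound = /w/, a non-sibilant consonant → -ibi → *tewibi*.
The last vowel of the causative form *tewibi* is /i/, which is an unrounded vowel, so the past-tense suffix is -ip, giving *tewibiip*.
The past-tense form *tewibiip* — final sound /p/ (a voiceless consonant) → -gi → *tewibiipgi*.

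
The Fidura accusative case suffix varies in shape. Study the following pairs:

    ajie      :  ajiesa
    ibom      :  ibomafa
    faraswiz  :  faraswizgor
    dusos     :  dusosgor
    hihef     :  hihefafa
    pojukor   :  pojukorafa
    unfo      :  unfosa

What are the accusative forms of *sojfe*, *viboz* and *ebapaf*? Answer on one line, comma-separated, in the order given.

Looking at the final sound of each stem: -gor when the stem ends in a sibilant (*faraswiz*, *dusos*); -afa when the stem ends in a non-sibilant consonant (*ibom*, *hihef*, *pojukor*); -sa when the stem ends in a vowel (*ajie*, *unfo*).
*sojfe*: final sound = /e/, a vowel → -sa → *sojfesa*.
The final sound of *viboz* is /z/, which is a sibilant, so the suffix is -gor, giving *vibozgor*.
The final sound of *ebapaf* is /f/, which is a non-sibilant consonant, so the suffix is -afa, giving *ebapafafa*.

sojfesa, vibozgor, ebapafafa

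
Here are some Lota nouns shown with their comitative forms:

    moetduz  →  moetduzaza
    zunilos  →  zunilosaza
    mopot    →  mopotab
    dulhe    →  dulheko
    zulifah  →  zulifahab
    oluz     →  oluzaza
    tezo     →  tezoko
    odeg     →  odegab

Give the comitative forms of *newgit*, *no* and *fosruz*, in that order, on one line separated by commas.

newgitab, noko, fosruzaza

The alternation tracks the final sound of the stem — -aza when the stem ends in a sibilant (*moetduz*, *zunilos*, *oluz*); -ab when the stem ends in a non-sibilant consonant (*mopot*, *zulifah*, *odeg*); -ko when the stem ends in a vowel (*dulhe*, *tezo*).
*newgit*: final sound = /t/, a non-sibilant consonant → -ab → *newgitab*.
The final sound of *no* is /o/, which is a vowel, so the suffix is -ko, giving *noko*.
*fosruz*: final sound = /z/, a sibilant → -aza → *fosruzaza*.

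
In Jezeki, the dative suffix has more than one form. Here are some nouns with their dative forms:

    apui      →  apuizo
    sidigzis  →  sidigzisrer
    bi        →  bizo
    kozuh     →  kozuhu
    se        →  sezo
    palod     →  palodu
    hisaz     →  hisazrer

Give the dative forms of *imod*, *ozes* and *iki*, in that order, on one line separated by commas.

imodu, ozesrer, ikizo

The alternation tracks the final sound of the stem — -rer when the stem ends in a sibilant (*sidigzis*, *hisaz*); -u when the stem ends in a non-sibilant consonant (*kozuh*, *palod*); -zo when the stem ends in a vowel (*apui*, *bi*, *se*).
*imod* — final sound /d/ (a non-sibilant consonant) → -u → *imodu*.
*ozes*: final sound = /s/, a sibilant → -rer → *ozesrer*.
The final sound of *iki* is /i/, which is a vowel, so the suffix is -zo, giving *ikizo*.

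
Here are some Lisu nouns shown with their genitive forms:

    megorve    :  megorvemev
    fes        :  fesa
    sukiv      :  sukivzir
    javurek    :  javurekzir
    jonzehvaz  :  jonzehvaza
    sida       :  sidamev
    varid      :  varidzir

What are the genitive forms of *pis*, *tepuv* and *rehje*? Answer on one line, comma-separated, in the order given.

pisa, tepuvzir, rehjemev

The pattern is sibilance of the final sound: -a when the stem ends in a sibilant (*fes*, *jonzehvaz*); -zir when the stem ends in a non-sibilant consonant (*sukiv*, *javurek*, *varid*); -mev when the stem ends in a vowel (*megorve*, *sida*).
The final sound of *pis* is /s/, which is a sibilant, so the suffix is -a, giving *pisa*.
*tepuv* — final sound /v/ (a non-sibilant consonant) → -zir → *tepuvzir*.
*rehje*: final sound = /e/, a vowel → -mev → *rehjemev*.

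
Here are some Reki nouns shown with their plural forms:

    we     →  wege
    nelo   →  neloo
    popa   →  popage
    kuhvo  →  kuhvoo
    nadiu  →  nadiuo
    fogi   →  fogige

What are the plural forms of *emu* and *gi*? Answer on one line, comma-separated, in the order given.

The suffix is conditioned by the last vowel: -o when the last vowel of the stem is a rounded vowel (*nelo*, *kuhvo*, *nadiu*); -ge when the last vowel of the stem is an unrounded vowel (*we*, *popa*, *fogi*).
*emu*: last vowel = /u/, a rounded vowel → -o → *emuo*.
*gi* — last vowel /i/ (an unrounded vowel) → -ge → *gige*.

emuo, gige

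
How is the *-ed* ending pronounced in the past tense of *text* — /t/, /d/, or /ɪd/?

The stem *text* ends in /t/ or /d/.
The -ed suffix is realized as /ɪd/ after /t, d/; as /t/ after other voiceless consonants; and as /d/ after other voiced sounds.
So -ed on *text* is pronounced /ɪd/.

/ɪd/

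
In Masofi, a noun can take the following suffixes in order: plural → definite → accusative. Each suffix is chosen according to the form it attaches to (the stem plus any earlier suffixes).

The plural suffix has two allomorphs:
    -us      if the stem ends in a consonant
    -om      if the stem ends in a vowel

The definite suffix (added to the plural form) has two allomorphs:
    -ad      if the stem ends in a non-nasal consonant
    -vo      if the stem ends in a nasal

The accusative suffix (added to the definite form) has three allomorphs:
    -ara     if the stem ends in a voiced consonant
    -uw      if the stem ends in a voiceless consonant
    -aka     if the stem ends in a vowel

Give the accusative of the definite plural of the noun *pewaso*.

*pewaso*: final sound = /o/, a vowel → -om → *pewasoom*.
The plural form *pewasoom*: final consonant = /m/, a nasal → -vo → *pewasoomvo*.
The definite form *pewasoomvo*: final sound = /o/, a vowel → -aka → *pewasoomvoaka*.

pewasoomvoaka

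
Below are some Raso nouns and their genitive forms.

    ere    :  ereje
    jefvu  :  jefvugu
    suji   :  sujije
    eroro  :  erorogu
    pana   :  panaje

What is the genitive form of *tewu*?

Looking at the last vowel of each stem: -gu when the last vowel of the stem is a rounded vowel (*jefvu*, *eroro*); -je when the last vowel of the stem is an unrounded vowel (*ere*, *suji*, *pana*).
*tewu*: last vowel = /u/, a rounded vowel → -gu → *tewugu*.

tewugu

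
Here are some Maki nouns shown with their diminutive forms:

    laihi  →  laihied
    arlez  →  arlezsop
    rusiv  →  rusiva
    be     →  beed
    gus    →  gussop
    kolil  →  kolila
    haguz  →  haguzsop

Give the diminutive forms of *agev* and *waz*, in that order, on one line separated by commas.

The pattern is sibilance of the final sound: -sop when the stem ends in a sibilant (*arlez*, *gus*, *haguz*); -a when the stem ends in a non-sibilant consonant (*rusiv*, *kolil*); -ed when the stem ends in a vowel (*laihi*, *be*).
Since the final sound of *agev* is /v/ (a non-sibilant consonant), it takes -a, giving *ageva*.
*waz* — final sound /z/ (a sibilant) → -sop → *wazsop*.

ageva, wazsop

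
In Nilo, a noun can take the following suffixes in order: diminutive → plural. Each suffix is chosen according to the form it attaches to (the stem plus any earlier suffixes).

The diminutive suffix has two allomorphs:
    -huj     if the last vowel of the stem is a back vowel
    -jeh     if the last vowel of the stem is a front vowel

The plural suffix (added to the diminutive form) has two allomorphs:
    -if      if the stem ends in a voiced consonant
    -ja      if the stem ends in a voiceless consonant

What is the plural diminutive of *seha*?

sehahujif

The last vowel of *seha* is /a/, which is a back vowel, so the diminutive suffix is -huj, giving *sehahuj*.
The diminutive form *sehahuj*: final consonant = /j/, voiced → -if → *sehahujif*.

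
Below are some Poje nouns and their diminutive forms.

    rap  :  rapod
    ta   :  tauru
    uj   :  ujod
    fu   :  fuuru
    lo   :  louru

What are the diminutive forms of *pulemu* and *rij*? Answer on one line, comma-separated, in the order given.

pulemuuru, rijod

The suffix is conditioned by the final sound: -od when the stem ends in a consonant (*rap*, *uj*); -uru when the stem ends in a vowel (*ta*, *fu*, *lo*).
*pulemu* — final sound /u/ (a vowel) → -uru → *pulemuuru*.
The final sound of *rij* is /j/, which is a consonant, so the suffix is -od, giving *rijod*.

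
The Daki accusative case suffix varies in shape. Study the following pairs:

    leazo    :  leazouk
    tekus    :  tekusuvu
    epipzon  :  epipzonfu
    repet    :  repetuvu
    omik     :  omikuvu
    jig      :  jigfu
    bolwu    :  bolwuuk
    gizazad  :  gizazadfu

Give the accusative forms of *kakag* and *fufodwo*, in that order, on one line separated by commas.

kakagfu, fufodwouk

The suffix is conditioned by the final sound: -uvu when the stem ends in a voiceless consonant (*tekus*, *repet*, *omik*); -fu when the stem ends in a voiced consonant (*epipzon*, *jig*, *gizazad*); -uk when the stem ends in a vowel (*leazo*, *bolwu*).
*kakag* — final sound /g/ (a voiced consonant) → -fu → *kakagfu*.
Since the final sound of *fufodwo* is /o/ (a vowel), it takes -uk, giving *fufodwouk*.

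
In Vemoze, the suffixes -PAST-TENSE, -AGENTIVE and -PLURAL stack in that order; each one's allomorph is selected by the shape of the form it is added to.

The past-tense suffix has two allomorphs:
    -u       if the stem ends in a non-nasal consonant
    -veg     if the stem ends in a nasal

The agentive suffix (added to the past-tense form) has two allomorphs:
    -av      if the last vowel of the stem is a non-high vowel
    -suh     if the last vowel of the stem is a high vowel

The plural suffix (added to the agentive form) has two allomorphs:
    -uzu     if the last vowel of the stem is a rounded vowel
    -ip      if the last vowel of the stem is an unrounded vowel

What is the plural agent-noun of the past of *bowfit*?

The final consonant of *bowfit* is /t/, which is non-nasal, so the past-tense suffix is -u, giving *bowfitu*.
The last vowel of the past-tense form *bowfitu* is /u/, which is a high vowel, so the agentive suffix is -suh, giving *bowfitusuh*.
The agentive form *bowfitusuh*: last vowel = /u/, a rounded vowel → -uzu → *bowfitusuhuzu*.

bowfitusuhuzu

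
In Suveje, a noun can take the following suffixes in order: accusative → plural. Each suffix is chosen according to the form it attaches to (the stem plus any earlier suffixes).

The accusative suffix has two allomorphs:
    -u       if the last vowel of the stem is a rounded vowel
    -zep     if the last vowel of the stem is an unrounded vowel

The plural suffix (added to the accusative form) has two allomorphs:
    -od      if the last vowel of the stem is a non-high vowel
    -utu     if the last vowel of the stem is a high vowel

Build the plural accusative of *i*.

Since the last vowel of *i* is /i/ (an unrounded vowel), it takes -zep, giving *izep*.
The accusative form *izep*: last vowel = /e/, a non-high vowel → -od → *izepod*.

izepod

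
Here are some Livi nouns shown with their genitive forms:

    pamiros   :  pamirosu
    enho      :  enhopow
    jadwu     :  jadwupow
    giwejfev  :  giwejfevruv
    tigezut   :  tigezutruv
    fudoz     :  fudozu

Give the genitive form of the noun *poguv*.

poguvruv

The alternation tracks the final sound of the stem — -u when the stem ends in a sibilant (*pamiros*, *fudoz*); -ruv when the stem ends in a non-sibilant consonant (*giwejfev*, *tigezut*); -pow when the stem ends in a vowel (*enho*, *jadwu*).
The final sound of *poguv* is /v/, which is a non-sibilant consonant, so the suffix is -ruv, giving *poguvruv*.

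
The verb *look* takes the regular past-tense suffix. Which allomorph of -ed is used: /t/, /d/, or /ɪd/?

The stem *look* ends in a voiceless consonant other than /t/.
The -ed suffix is realized as /ɪd/ after /t, d/; as /t/ after other voiceless consonants; and as /d/ after other voiced sounds.
So -ed on *look* is pronounced /t/.

/t/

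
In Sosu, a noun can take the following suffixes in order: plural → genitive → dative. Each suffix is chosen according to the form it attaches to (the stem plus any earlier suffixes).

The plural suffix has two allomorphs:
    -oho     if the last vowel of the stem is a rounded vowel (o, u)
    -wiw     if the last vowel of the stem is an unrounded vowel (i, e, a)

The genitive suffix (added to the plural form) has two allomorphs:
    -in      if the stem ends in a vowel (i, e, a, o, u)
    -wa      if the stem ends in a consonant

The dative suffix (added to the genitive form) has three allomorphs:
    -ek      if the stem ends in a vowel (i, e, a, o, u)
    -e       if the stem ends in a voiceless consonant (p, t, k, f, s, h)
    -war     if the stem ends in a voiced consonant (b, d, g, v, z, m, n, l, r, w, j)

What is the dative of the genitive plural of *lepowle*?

*lepowle*: last vowel = /e/, an unrounded vowel → -wiw → *lepowlewiw*.
The final sound of the plural form *lepowlewiw* is /w/, which is a consonant, so the genitive suffix is -wa, giving *lepowlewiwwa*.
Since the final sound of the genitive form *lepowlewiwwa* is /a/ (a vowel), it takes -ek, giving *lepowlewiwwaek*.

lepowlewiwwaek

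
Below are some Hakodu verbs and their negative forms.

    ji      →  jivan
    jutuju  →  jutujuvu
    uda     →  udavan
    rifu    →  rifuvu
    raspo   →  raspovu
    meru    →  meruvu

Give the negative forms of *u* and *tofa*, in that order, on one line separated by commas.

uvu, tofavan

The alternation tracks the last vowel of the stem — -vu when the last vowel of the stem is a rounded vowel (*jutuju*, *rifu*, *raspo*, *meru*); -van when the last vowel of the stem is an unrounded vowel (*ji*, *uda*).
Since the last vowel of *u* is /u/ (a rounded vowel), it takes -vu, giving *uvu*.
*tofa*: last vowel = /a/, an unrounded vowel → -van → *tofavan*.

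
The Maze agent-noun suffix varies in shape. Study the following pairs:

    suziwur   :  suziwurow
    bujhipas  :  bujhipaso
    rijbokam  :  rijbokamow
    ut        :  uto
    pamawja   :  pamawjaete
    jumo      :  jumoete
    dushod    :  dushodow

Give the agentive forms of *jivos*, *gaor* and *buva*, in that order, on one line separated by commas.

jivoso, gaorow, buvaete

The suffix is conditioned by the final sound: -o when the stem ends in a voiceless consonant (*bujhipas*, *ut*); -ow when the stem ends in a voiced consonant (*suziwur*, *rijbokam*, *dushod*); -ete when the stem ends in a vowel (*pamawja*, *jumo*).
*jivos*: final sound = /s/, a voiceless consonant → -o → *jivoso*.
*gaor* — final sound /r/ (a voiced consonant) → -ow → *gaorow*.
*buva*: final sound = /a/, a vowel → -ete → *buvaete*.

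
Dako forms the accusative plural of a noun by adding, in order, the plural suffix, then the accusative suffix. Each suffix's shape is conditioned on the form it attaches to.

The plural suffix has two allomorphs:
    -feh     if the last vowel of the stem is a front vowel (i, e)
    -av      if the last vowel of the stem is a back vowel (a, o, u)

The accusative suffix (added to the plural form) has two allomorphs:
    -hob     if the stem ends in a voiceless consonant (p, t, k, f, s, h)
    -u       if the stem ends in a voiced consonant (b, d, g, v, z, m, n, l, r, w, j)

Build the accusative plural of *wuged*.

The last vowel of *wuged* is /e/, which is a front vowel, so the plural suffix is -feh, giving *wugedfeh*.
The plural form *wugedfeh* — final consonant /h/ (voiceless) → -hob → *wugedfehhob*.

wugedfehhob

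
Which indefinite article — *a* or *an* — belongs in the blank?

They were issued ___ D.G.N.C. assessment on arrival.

The indefinite article is chosen by the initial *sound* of the following word, not its spelling.
The initialism *D.G.N.C.* is read letter by letter; the first letter, D, is pronounced /diː/, which begins with a consonant sound.
So the article is *a*: They were issued a D.G.N.C. assessment on arrival.

a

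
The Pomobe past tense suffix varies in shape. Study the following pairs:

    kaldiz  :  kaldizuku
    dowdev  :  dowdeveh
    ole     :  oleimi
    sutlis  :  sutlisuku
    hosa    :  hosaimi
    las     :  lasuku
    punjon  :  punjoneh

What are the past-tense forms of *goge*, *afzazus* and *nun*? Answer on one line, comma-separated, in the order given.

Looking at the final sound of each stem: -uku when the stem ends in a sibilant (*kaldiz*, *sutlis*, *las*); -eh when the stem ends in a non-sibilant consonant (*dowdev*, *punjon*); -imi when the stem ends in a vowel (*ole*, *hosa*).
The final sound of *goge* is /e/, which is a vowel, so the suffix is -imi, giving *gogeimi*.
Since the final sound of *afzazus* is /s/ (a sibilant), it takes -uku, giving *afzazusuku*.
*nun* — final sound /n/ (a non-sibilant consonant) → -eh → *nuneh*.

gogeimi, afzazusuku, nuneh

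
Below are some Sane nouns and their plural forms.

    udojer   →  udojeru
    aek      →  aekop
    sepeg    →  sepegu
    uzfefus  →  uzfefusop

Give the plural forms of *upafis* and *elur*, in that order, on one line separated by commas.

The suffix is conditioned by the final consonant: -op when the stem ends in a voiceless consonant (*aek*, *uzfefus*); -u when the stem ends in a voiced consonant (*udojer*, *sepeg*).
Since the final consonant of *upafis* is /s/ (voiceless), it takes -op, giving *upafisop*.
*elur*: final consonant = /r/, voiced → -u → *eluru*.

upafisop, eluru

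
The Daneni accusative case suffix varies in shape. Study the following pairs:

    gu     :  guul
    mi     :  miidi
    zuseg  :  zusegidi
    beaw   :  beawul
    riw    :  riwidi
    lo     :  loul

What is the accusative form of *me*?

meidi

The suffix is conditioned by the last vowel: -idi when the last vowel of the stem is a front vowel (*mi*, *zuseg*, *riw*); -ul when the last vowel of the stem is a back vowel (*gu*, *beaw*, *lo*).
Since the last vowel of *me* is /e/ (a front vowel), it takes -idi, giving *meidi*.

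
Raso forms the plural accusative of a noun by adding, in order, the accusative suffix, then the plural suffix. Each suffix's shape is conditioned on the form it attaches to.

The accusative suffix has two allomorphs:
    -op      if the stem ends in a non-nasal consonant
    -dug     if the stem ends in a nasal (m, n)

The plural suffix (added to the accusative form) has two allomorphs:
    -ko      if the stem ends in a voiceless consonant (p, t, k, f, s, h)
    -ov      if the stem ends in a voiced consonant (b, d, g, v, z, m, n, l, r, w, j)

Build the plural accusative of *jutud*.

jutudopko

*jutud* — final consonant /d/ (non-nasal) → -op → *jutudop*.
The accusative form *jutudop* — final consonant /p/ (voiceless) → -ko → *jutudopko*.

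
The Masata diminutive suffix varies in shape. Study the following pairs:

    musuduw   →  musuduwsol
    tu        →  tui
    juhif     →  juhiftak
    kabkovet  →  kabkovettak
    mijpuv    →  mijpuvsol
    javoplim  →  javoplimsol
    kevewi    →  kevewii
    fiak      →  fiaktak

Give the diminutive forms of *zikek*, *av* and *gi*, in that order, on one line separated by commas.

Looking at the final sound of each stem: -tak when the stem ends in a voiceless consonant (*juhif*, *kabkovet*, *fiak*); -sol when the stem ends in a voiced consonant (*musuduw*, *mijpuv*, *javoplim*); -i when the stem ends in a vowel (*tu*, *kevewi*).
Since the final sound of *zikek* is /k/ (a voiceless consonant), it takes -tak, giving *zikektak*.
*av* — final sound /v/ (a voiced consonant) → -sol → *avsol*.
*gi* — final sound /i/ (a vowel) → -i → *gii*.

zikektak, avsol, gii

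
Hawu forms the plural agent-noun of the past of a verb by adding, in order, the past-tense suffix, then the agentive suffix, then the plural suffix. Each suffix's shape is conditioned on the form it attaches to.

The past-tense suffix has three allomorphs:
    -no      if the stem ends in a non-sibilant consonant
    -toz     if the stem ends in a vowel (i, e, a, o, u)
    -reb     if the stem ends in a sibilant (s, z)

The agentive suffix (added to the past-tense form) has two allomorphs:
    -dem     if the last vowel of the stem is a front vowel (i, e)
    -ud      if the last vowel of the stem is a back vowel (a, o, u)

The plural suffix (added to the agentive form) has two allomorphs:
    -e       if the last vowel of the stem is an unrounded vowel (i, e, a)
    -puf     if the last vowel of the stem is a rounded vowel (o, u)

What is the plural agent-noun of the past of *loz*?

*loz*: final sound = /z/, a sibilant → -reb → *lozreb*.
Since the last vowel of the past-tense form *lozreb* is /e/ (a front vowel), it takes -dem, giving *lozrebdem*.
The last vowel of the agentive form *lozrebdem* is /e/, which is an unrounded vowel, so the plural suffix is -e, giving *lozrebdeme*.

lozrebdeme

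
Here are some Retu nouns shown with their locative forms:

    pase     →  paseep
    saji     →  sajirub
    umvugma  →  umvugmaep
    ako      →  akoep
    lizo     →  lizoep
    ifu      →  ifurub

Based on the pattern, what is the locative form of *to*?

The alternation tracks the last vowel of the stem — -rub when the last vowel of the stem is a high vowel (*saji*, *ifu*); -ep when the last vowel of the stem is a non-high vowel (*pase*, *umvugma*, *ako*, *lizo*).
The last vowel of *to* is /o/, which is a non-high vowel, so the suffix is -ep, giving *toep*.

toep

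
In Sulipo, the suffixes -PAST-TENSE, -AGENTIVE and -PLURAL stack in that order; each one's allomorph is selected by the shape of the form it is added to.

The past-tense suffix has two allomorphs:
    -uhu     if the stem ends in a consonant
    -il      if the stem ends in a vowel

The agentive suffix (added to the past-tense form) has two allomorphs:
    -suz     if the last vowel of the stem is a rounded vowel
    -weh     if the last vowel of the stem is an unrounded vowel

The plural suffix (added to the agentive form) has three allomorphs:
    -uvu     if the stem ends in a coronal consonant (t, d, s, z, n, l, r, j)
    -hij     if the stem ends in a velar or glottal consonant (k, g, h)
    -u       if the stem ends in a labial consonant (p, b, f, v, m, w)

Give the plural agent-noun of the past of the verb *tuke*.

tukeilwehhij

*tuke* — final sound /e/ (a vowel) → -il → *tukeil*.
The past-tense form *tukeil* — last vowel /i/ (an unrounded vowel) → -weh → *tukeilweh*.
The agentive form *tukeilweh* — final consonant /h/ (velar/glottal) → -hij → *tukeilwehhij*.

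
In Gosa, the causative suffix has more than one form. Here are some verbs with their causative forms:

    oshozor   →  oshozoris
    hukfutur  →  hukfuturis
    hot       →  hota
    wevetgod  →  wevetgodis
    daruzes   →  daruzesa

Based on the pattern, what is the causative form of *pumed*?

pumedis

The suffix is conditioned by the final consonant: -a when the stem ends in a voiceless consonant (*hot*, *daruzes*); -is when the stem ends in a voiced consonant (*oshozor*, *hukfutur*, *wevetgod*).
*pumed* — final consonant /d/ (voiced) → -is → *pumedis*.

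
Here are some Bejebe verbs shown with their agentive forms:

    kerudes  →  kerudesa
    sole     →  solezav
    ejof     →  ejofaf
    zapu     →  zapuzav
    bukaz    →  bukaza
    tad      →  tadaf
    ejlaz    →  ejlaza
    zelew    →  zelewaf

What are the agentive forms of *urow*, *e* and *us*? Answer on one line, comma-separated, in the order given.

Looking at the final sound of each stem: -a when the stem ends in a sibilant (*kerudes*, *bukaz*, *ejlaz*); -af when the stem ends in a non-sibilant consonant (*ejof*, *tad*, *zelew*); -zav when the stem ends in a vowel (*sole*, *zapu*).
*urow*: final sound = /w/, a non-sibilant consonant → -af → *urowaf*.
Since the final sound of *e* is /e/ (a vowel), it takes -zav, giving *ezav*.
*us* — final sound /s/ (a sibilant) → -a → *usa*.

urowaf, ezav, usa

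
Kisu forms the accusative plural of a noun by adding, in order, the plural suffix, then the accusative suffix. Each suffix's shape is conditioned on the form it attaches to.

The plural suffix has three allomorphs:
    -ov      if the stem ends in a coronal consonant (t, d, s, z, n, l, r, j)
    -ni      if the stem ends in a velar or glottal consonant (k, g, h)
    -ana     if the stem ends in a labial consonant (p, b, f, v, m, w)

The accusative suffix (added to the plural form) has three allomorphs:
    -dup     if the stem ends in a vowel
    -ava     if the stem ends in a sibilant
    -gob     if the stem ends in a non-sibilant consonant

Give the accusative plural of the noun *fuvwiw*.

The final consonant of *fuvwiw* is /w/, which is labial, so the plural suffix is -ana, giving *fuvwiwana*.
The plural form *fuvwiwana*: final sound = /a/, a vowel → -dup → *fuvwiwanadup*.

fuvwiwanadup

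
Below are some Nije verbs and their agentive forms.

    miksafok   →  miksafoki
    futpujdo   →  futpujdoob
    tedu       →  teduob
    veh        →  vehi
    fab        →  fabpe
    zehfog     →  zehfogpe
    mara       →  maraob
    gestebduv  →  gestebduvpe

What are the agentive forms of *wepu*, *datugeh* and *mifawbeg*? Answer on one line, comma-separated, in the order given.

wepuob, datugehi, mifawbegpe

The suffix is conditioned by the final sound: -i when the stem ends in a voiceless consonant (*miksafok*, *veh*); -pe when the stem ends in a voiced consonant (*fab*, *zehfog*, *gestebduv*); -ob when the stem ends in a vowel (*futpujdo*, *tedu*, *mara*).
Since the final sound of *wepu* is /u/ (a vowel), it takes -ob, giving *wepuob*.
*datugeh*: final sound = /h/, a voiceless consonant → -i → *datugehi*.
Since the final sound of *mifawbeg* is /g/ (a voiced consonant), it takes -pe, giving *mifawbegpe*.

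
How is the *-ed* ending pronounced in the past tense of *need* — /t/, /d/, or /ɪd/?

The stem *need* ends in /t/ or /d/.
The -ed suffix is realized as /ɪd/ after /t, d/; as /t/ after other voiceless consonants; and as /d/ after other voiced sounds.
So -ed on *need* is pronounced /ɪd/.

/ɪd/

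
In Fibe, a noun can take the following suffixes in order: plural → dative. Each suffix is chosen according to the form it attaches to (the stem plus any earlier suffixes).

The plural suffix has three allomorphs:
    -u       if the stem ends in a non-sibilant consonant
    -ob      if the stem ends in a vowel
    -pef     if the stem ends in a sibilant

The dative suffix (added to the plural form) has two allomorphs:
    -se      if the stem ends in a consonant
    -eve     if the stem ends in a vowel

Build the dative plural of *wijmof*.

The final sound of *wijmof* is /f/, which is a non-sibilant consonant, so the plural suffix is -u, giving *wijmofu*.
Since the final sound of the plural form *wijmofu* is /u/ (a vowel), it takes -eve, giving *wijmofueve*.

wijmofueve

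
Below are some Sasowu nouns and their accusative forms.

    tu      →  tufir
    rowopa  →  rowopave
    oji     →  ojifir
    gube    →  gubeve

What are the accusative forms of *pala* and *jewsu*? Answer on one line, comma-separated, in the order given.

The alternation tracks the last vowel of the stem — -fir when the last vowel of the stem is a high vowel (*tu*, *oji*); -ve when the last vowel of the stem is a non-high vowel (*rowopa*, *gube*).
*pala*: last vowel = /a/, a non-high vowel → -ve → *palave*.
*jewsu* — last vowel /u/ (a high vowel) → -fir → *jewsufir*.

palave, jewsufir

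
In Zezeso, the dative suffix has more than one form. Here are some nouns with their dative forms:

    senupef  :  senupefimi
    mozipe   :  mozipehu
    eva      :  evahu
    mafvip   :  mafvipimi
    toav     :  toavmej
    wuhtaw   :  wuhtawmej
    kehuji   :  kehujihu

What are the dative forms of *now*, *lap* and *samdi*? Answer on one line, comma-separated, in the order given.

nowmej, lapimi, samdihu

Looking at the final sound of each stem: -imi when the stem ends in a voiceless consonant (*senupef*, *mafvip*); -mej when the stem ends in a voiced consonant (*toav*, *wuhtaw*); -hu when the stem ends in a vowel (*mozipe*, *eva*, *kehuji*).
The final sound of *now* is /w/, which is a voiced consonant, so the suffix is -mej, giving *nowmej*.
Since the final sound of *lap* is /p/ (a voiceless consonant), it takes -imi, giving *lapimi*.
*samdi* — final sound /i/ (a vowel) → -hu → *samdihu*.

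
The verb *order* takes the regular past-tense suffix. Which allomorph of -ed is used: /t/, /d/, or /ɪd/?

/d/

The stem *order* ends in a voiced sound other than /d/.
The -ed suffix is realized as /ɪd/ after /t, d/; as /t/ after other voiceless consonants; and as /d/ after other voiced sounds.
So -ed on *order* is pronounced /d/.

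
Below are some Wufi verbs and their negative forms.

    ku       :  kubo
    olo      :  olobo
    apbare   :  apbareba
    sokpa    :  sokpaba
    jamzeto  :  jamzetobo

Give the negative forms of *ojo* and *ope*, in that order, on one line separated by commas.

ojobo, opeba

The suffix is conditioned by the last vowel: -bo when the last vowel of the stem is a rounded vowel (*ku*, *olo*, *jamzeto*); -ba when the last vowel of the stem is an unrounded vowel (*apbare*, *sokpa*).
*ojo* — last vowel /o/ (a rounded vowel) → -bo → *ojobo*.
*ope* — last vowel /e/ (an unrounded vowel) → -ba → *opeba*.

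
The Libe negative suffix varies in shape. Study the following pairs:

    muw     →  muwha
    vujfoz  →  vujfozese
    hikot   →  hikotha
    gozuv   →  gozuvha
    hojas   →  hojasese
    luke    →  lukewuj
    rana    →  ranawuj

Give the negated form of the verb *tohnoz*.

tohnozese

The alternation tracks the final sound of the stem — -ese when the stem ends in a sibilant (*vujfoz*, *hojas*); -ha when the stem ends in a non-sibilant consonant (*muw*, *hikot*, *gozuv*); -wuj when the stem ends in a vowel (*luke*, *rana*).
The final sound of *tohnoz* is /z/, which is a sibilant, so the suffix is -ese, giving *tohnozese*.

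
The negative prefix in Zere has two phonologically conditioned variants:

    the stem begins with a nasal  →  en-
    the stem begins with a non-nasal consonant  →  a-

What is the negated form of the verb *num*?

ennum

*num*: first consonant = /n/, a nasal → en- → *ennum*.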